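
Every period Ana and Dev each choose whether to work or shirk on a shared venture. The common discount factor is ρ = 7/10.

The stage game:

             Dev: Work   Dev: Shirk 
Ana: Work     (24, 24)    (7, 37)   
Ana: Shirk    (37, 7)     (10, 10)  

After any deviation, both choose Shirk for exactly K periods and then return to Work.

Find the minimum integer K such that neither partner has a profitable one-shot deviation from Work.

2

No profitable deviation requires (24−10)(ρ+…+ρ^K) ≥ 37−24, i.e. ρ+…+ρ^K ≥ 13/14 ≈ 0.9286.
With ρ = 7/10, the partial sums are K=1: 0.7000, K=2: 1.1900.
K = 2 is the first length at which the sum reaches 0.9286.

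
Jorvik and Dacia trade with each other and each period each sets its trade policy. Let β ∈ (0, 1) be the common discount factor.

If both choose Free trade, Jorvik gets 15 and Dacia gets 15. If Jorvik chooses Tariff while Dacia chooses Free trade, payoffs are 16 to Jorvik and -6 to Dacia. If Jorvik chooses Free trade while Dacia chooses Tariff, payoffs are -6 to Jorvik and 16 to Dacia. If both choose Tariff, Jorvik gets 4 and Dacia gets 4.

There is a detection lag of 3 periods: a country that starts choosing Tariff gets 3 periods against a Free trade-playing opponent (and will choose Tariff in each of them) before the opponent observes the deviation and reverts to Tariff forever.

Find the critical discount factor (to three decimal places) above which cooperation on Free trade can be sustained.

0.437

Deviating for the 3 undetected periods gains 16−15 = 1 per period over cooperation, then loses 15−4 = 11 per period forever once punishment starts.
Gain: 1(1 + β + … + β^2); loss: 11·β^3/(1−β).
No profitable deviation ⇔ 1(1−β^3) ≤ 11·β^3, i.e. β^3 ≥ 1/(1+11) = 1/12.
Hence β ≥ (1/12)^(1/3) ≈ 0.437.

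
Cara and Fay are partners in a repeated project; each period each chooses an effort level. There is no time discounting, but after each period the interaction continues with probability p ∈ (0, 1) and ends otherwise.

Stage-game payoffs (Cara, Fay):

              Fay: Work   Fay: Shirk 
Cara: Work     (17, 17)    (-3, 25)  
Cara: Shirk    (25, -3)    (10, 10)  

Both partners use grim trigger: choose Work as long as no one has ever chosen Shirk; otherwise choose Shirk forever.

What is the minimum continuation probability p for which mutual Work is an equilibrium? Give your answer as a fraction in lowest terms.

8/15

With no time discounting, the continuation probability p plays the role of the discount factor.
Grim-trigger IC: 17/(1−p) ≥ 25 + 10p/(1−p) ⇒ p ≥ (25−17)/(25−10) = 8/15.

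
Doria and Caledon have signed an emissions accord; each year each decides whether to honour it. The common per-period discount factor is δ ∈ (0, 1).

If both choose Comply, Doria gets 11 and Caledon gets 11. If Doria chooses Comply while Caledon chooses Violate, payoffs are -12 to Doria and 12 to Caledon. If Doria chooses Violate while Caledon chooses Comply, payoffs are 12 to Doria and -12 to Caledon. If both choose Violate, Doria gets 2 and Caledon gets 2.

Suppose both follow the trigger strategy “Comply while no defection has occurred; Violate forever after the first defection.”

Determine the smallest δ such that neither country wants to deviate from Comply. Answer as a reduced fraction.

1/10

One-period gain from deviating is 12 − 11 = 1. The loss is 11 − 2 = 9 in every subsequent period, with present value 9·δ/(1−δ).
Deviation is unprofitable when 9·δ/(1−δ) ≥ 1, i.e. δ/(1−δ) ≥ 1/9.
Equivalently δ ≥ 1/(1+9) = 1/10.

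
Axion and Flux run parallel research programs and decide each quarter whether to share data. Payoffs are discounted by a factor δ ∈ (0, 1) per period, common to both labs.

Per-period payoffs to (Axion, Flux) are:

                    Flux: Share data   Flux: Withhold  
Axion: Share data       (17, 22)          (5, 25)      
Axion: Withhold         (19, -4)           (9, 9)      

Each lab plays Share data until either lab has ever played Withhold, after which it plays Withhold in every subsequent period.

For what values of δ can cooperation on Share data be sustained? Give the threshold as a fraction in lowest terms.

Axion's threshold: (19−17)/(19−9) = 1/5.
Flux's threshold: (25−22)/(25−9) = 3/16.
1/5 > 3/16, so Axion binds and δ* = 1/5.

1/5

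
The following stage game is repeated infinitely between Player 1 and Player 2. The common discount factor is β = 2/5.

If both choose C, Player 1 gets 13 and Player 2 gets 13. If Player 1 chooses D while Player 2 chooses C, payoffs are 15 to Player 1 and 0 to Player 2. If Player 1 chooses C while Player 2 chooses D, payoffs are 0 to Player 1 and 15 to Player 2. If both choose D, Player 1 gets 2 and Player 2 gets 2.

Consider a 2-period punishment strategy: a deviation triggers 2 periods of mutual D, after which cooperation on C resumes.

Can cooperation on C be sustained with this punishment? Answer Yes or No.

Comparing payoff streams over the 3 periods until play realigns: cooperate → 13(1+β+…+β^2); deviate → 15 + 2(β+…+β^2).
Cooperation is sustained iff (13−2)(β+…+β^2) ≥ 15−13.
β+…+β^2 = 2/5·(1−(2/5)^2)/(1−2/5) = 0.5600, and (15−13)/(13−2) = 0.1818.
0.5600 ≥ 0.1818, so cooperation is sustainable.

Yes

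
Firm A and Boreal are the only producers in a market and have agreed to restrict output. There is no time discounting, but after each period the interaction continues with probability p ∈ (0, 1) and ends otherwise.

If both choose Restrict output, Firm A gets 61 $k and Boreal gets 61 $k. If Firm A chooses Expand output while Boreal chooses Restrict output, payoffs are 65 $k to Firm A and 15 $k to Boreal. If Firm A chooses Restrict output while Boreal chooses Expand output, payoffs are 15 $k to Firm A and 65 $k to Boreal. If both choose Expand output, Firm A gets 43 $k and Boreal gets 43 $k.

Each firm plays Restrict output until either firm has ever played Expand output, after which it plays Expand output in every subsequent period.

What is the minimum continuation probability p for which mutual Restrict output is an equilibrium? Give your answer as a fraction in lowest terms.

2/11

With no time discounting, the continuation probability p plays the role of the discount factor.
Grim-trigger IC: 61/(1−p) ≥ 65 + 43p/(1−p) ⇒ p ≥ (65−61)/(65−43) = 2/11.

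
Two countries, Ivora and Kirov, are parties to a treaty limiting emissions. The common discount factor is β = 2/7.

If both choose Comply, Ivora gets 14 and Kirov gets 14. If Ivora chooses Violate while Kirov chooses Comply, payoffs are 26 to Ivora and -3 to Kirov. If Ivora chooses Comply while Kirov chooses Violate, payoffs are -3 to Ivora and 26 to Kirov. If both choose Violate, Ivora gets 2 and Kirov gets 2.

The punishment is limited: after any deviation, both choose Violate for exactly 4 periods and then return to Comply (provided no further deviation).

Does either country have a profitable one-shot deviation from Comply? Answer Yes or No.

IC: β+…+β^4 ≥ (26−14)/(14−2) = 1.
At β = 2/7: partial sum = 0.3973 < 1.0000. Cooperation not sustainable.

Yes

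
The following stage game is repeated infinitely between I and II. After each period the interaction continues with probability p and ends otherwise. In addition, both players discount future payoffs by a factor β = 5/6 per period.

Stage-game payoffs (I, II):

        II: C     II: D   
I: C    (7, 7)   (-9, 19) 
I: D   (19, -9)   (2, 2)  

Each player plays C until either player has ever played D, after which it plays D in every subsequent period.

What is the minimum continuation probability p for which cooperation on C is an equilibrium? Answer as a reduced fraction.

72/85

Expected continuation weight on next period's payoff is β·p = 5/6·p, which plays the role of the discount factor.
Cooperation requires 5/6·p ≥ (19−7)/(19−2) = 12/17, hence p ≥ 72/85.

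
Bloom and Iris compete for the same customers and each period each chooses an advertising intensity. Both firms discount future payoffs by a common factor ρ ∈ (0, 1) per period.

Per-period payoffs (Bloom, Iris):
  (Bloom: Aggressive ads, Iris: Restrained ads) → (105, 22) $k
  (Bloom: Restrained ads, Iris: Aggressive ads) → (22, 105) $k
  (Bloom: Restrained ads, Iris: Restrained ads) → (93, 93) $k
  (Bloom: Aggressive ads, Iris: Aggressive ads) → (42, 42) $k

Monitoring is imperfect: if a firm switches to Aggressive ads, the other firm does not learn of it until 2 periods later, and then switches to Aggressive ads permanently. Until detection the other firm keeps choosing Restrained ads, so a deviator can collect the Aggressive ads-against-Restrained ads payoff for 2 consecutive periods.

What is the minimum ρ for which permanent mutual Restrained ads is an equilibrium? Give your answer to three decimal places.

Deviating for the 2 undetected periods gains 105−93 = 12 per period over cooperation, then loses 93−42 = 51 per period forever once punishment starts.
Gain: 12(1 + ρ + … + ρ^1); loss: 51·ρ^2/(1−ρ).
No profitable deviation ⇔ 12(1−ρ^2) ≤ 51·ρ^2, i.e. ρ^2 ≥ 12/(12+51) = 4/21.
Hence ρ ≥ (4/21)^(1/2) ≈ 0.436.

0.436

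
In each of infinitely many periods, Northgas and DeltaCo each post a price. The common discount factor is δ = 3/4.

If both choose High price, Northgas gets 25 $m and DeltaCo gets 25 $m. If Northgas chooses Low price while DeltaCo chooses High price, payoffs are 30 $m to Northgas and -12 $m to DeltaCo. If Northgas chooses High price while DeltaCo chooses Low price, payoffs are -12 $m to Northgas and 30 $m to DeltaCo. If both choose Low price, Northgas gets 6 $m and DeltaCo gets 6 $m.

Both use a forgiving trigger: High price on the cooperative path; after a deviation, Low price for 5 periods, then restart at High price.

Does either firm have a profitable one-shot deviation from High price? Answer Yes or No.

IC: δ+…+δ^5 ≥ (30−25)/(25−6) = 5/19.
At δ = 3/4: partial sum = 2.2881 ≥ 0.2632. Cooperation sustainable.

No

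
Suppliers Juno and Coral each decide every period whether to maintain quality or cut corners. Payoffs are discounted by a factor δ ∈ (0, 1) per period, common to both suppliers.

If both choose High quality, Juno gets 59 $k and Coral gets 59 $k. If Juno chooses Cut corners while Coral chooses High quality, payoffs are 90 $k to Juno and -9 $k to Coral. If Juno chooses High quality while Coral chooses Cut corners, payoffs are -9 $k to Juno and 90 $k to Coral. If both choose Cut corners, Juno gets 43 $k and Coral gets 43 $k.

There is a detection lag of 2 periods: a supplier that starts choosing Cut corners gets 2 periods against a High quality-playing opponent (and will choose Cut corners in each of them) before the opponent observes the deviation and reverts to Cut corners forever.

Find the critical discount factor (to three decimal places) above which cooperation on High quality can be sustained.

0.812

Deviating for the 2 undetected periods gains 90−59 = 31 per period over cooperation, then loses 59−43 = 16 per period forever once punishment starts.
Gain: 31(1 + δ + … + δ^1); loss: 16·δ^2/(1−δ).
No profitable deviation ⇔ 31(1−δ^2) ≤ 16·δ^2, i.e. δ^2 ≥ 31/(31+16) = 31/47.
Hence δ ≥ (31/47)^(1/2) ≈ 0.812.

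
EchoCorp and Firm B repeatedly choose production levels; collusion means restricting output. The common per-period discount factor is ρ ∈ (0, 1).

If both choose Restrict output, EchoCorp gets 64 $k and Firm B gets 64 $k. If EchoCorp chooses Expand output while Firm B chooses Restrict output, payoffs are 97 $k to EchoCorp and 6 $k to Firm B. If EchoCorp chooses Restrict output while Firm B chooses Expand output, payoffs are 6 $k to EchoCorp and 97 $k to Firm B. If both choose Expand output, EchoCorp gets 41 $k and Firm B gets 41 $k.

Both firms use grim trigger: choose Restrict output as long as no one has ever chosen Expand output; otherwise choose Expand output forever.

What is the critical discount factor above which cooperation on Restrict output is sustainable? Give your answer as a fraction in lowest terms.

33/56

Under grim trigger the critical discount factor is (T−C)/(T−P) with T = 97, C = 64, P = 41.
ρ* = (97−64)/(97−41) = 33/56.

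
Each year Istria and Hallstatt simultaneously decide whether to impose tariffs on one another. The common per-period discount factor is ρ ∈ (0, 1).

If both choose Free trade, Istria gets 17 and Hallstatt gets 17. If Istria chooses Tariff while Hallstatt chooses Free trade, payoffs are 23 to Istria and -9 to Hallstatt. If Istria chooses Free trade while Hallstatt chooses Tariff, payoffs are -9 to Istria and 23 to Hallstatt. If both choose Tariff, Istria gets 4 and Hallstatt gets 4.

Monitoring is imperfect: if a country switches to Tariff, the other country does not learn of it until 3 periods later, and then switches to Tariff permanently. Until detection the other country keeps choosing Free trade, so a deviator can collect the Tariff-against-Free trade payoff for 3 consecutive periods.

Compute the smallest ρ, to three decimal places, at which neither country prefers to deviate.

0.681

Deviating for the 3 undetected periods gains 23−17 = 6 per period over cooperation, then loses 17−4 = 13 per period forever once punishment starts.
Gain: 6(1 + ρ + … + ρ^2); loss: 13·ρ^3/(1−ρ).
No profitable deviation ⇔ 6(1−ρ^3) ≤ 13·ρ^3, i.e. ρ^3 ≥ 6/(6+13) = 6/19.
Hence ρ ≥ (6/19)^(1/3) ≈ 0.681.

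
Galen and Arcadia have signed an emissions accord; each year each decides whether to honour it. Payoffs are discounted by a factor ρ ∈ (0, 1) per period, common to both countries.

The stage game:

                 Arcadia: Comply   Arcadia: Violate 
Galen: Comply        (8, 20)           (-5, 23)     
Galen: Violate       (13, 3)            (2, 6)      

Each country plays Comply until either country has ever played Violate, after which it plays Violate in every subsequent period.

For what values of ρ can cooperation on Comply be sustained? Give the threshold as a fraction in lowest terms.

5/11

Galen: cooperation gives 8 each period; deviation gives 13 once then 2 forever.
  8/(1−ρ) ≥ 13 + 2ρ/(1−ρ) ⇒ ρ ≥ 5/11.
Arcadia: cooperation gives 20 each period; deviation gives 23 once then 6 forever.
  ρ ≥ 3/17.
Both must hold, so the binding constraint is Galen's: ρ ≥ 5/11.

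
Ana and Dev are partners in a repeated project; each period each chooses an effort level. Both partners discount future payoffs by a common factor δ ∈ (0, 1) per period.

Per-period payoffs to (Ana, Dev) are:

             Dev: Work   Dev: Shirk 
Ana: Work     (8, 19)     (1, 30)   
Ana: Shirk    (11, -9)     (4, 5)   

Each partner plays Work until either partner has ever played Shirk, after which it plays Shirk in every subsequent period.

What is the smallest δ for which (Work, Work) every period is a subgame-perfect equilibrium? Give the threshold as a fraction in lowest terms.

For Ana: deviation gain 11−8 = 3, per-period punishment loss 8−4 = 4. IC gives δ ≥ 3/7.
For Dev: gain 11, loss 14 per period, so δ ≥ 11/25.
The tighter constraint is Dev's, so cooperation needs δ ≥ 11/25.

11/25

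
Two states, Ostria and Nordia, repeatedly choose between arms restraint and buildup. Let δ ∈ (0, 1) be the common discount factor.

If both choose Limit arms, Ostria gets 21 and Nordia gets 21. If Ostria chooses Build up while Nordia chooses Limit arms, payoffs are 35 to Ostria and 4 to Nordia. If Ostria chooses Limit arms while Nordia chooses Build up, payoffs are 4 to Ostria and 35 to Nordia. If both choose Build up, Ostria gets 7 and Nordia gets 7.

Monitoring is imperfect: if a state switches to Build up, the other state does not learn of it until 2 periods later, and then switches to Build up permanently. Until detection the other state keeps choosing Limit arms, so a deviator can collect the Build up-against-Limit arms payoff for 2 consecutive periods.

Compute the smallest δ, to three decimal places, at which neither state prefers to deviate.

Deviating for the 2 undetected periods gains 35−21 = 14 per period over cooperation, then loses 21−7 = 14 per period forever once punishment starts.
Gain: 14(1 + δ + … + δ^1); loss: 14·δ^2/(1−δ).
No profitable deviation ⇔ 14(1−δ^2) ≤ 14·δ^2, i.e. δ^2 ≥ 14/(14+14) = 1/2.
Hence δ ≥ (1/2)^(1/2) ≈ 0.707.

0.707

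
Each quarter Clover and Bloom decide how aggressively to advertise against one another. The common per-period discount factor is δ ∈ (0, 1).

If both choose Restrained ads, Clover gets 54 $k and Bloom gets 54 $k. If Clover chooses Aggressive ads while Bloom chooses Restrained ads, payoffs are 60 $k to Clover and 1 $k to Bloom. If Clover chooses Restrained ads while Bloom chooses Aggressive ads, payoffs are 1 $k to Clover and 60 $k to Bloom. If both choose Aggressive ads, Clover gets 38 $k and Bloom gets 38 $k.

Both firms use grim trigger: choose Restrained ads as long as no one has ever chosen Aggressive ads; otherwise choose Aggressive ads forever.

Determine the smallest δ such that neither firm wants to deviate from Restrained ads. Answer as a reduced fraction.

Cooperation forever yields 54 each period: 54/(1−δ).
Deviating yields 60 once, then 38 forever: 60 + 38δ/(1−δ).
No profitable deviation requires 54/(1−δ) ≥ 60 + 38δ/(1−δ).
Multiplying by (1−δ): 54 ≥ 60(1−δ) + 38δ = 60 − 22δ.
So 22δ ≥ 6, i.e. δ ≥ 6/22 = 3/11.

3/11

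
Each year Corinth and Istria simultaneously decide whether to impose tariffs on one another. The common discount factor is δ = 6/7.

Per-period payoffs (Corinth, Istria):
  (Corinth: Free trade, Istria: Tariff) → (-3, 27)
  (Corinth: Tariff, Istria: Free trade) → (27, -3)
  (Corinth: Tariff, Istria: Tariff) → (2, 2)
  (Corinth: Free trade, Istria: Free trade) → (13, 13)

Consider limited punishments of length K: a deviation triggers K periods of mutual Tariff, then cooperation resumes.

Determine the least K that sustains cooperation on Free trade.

Need Σ_{k=1}^{K} δ^k ≥ (27−13)/(13−2) = 1.2727 at δ = 6/7.
At K = 1 the sum is 0.8571 < 1.2727; at K = 2 it is 1.5918 ≥ 1.2727.
So the minimum punishment length is K = 2.

2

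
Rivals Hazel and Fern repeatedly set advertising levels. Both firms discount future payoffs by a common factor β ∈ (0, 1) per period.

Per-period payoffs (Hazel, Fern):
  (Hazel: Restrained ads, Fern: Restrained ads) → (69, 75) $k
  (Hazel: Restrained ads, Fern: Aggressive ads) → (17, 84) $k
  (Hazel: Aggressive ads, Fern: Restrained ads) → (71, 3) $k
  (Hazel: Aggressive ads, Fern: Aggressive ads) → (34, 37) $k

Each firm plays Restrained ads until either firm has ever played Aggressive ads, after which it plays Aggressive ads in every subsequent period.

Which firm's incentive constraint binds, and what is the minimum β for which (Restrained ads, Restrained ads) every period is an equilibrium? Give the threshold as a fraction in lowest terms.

Fern; β ≥ 9/47

For Hazel: deviation gain 71−69 = 2, per-period punishment loss 69−34 = 35. IC gives β ≥ 2/37.
For Fern: gain 9, loss 38 per period, so β ≥ 9/47.
The tighter constraint is Fern's, so cooperation needs β ≥ 9/47.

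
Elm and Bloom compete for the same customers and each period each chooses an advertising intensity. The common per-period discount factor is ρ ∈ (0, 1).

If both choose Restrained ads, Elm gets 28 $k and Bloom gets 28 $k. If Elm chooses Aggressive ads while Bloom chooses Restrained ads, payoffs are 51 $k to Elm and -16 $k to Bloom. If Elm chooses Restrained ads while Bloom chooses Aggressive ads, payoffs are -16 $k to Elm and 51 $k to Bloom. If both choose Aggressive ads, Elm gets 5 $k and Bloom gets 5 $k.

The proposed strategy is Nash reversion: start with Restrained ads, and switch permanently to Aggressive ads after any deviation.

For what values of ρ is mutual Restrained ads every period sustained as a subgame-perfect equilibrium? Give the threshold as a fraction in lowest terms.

28/(1−ρ) ≥ 51 + 5ρ/(1−ρ)
28 ≥ 51 − 46ρ
ρ ≥ 23/46 = 1/2.

1/2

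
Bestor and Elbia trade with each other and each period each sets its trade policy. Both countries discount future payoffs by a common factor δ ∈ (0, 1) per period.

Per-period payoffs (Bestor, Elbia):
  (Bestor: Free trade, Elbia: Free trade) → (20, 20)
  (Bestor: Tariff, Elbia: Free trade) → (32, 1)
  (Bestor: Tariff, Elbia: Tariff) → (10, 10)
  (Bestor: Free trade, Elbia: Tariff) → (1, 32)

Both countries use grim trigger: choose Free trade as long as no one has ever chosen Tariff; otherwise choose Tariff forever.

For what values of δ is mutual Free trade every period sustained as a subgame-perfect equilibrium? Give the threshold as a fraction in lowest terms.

Under grim trigger the critical discount factor is (T−C)/(T−P) with T = 32, C = 20, P = 10.
δ* = (32−20)/(32−10) = 12/22 = 6/11.

6/11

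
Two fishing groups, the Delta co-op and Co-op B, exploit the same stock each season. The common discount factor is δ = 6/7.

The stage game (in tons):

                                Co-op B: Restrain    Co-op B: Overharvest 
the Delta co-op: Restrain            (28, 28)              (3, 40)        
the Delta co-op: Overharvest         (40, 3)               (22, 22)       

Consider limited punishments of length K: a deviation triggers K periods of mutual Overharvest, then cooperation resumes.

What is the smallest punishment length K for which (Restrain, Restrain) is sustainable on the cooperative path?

3

Need Σ_{k=1}^{K} δ^k ≥ (40−28)/(28−22) = 2.0000 at δ = 6/7.
At K = 2 the sum is 1.5918 < 2.0000; at K = 3 it is 2.2216 ≥ 2.0000.
So the minimum punishment length is K = 3.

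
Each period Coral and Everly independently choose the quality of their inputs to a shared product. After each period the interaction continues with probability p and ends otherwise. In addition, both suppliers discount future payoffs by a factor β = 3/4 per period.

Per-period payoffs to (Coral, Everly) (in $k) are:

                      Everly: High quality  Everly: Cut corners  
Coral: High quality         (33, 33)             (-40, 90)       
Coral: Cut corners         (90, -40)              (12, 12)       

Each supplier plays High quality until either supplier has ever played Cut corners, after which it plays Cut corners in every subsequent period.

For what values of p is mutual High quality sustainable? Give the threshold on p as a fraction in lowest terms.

38/39

Expected continuation weight on next period's payoff is β·p = 3/4·p, which plays the role of the discount factor.
Cooperation requires 3/4·p ≥ (90−33)/(90−12) = 19/26, hence p ≥ 38/39.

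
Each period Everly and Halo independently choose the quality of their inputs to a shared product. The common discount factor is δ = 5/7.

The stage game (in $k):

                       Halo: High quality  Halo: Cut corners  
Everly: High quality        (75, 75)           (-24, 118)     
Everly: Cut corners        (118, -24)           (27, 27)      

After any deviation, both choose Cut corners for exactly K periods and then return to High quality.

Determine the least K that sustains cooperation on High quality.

2

Need Σ_{k=1}^{K} δ^k ≥ (118−75)/(75−27) = 0.8958 at δ = 5/7.
At K = 1 the sum is 0.7143 < 0.8958; at K = 2 it is 1.2245 ≥ 0.8958.
So the minimum punishment length is K = 2.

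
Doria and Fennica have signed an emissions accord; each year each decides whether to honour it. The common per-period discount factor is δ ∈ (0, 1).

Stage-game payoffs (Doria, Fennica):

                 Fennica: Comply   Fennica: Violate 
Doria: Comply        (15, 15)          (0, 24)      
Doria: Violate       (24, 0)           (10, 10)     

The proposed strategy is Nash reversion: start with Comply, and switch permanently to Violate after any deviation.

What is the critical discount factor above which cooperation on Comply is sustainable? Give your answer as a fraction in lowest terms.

15/(1−δ) ≥ 24 + 10δ/(1−δ)
15 ≥ 24 − 14δ
δ ≥ 9/14.

9/14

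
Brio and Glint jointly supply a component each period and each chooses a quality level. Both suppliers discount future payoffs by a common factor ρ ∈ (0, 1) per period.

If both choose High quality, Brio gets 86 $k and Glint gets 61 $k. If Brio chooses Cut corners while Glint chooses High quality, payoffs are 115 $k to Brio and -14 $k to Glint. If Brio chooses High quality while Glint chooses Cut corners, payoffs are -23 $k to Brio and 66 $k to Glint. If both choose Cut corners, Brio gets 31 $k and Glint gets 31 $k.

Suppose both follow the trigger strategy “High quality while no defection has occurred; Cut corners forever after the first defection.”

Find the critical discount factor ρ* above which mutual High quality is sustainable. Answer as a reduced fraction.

29/84

Brio: cooperation gives 86 each period; deviation gives 115 once then 31 forever.
  86/(1−ρ) ≥ 115 + 31ρ/(1−ρ) ⇒ ρ ≥ 29/84.
Glint: cooperation gives 61 each period; deviation gives 66 once then 31 forever.
  ρ ≥ 5/35 = 1/7.
Both must hold, so the binding constraint is Brio's: ρ ≥ 29/84.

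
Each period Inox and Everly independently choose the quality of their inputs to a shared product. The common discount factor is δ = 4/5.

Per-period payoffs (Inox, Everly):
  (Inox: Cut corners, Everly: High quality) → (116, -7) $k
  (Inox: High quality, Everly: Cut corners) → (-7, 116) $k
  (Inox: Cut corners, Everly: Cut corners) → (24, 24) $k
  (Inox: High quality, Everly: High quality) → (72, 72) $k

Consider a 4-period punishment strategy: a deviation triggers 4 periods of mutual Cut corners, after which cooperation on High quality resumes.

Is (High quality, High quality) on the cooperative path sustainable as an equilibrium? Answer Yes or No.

IC: δ+…+δ^4 ≥ (116−72)/(72−24) = 11/12.
At δ = 4/5: partial sum = 2.3616 ≥ 0.9167. Cooperation sustainable.

Yes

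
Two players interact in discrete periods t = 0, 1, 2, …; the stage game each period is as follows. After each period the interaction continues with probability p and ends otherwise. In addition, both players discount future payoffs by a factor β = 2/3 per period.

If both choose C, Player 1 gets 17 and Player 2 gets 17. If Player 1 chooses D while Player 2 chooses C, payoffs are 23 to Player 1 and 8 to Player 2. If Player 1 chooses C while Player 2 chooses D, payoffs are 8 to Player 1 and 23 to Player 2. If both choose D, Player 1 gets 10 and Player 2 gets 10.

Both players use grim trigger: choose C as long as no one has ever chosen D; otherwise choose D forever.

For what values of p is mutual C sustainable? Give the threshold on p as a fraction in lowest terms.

9/13

With continuation probability p and discount β, the effective per-period discount factor is βp.
Grim-trigger IC: βp ≥ (23−17)/(23−10) = 6/13.
So p ≥ (6/13)/(2/3) = 9/13.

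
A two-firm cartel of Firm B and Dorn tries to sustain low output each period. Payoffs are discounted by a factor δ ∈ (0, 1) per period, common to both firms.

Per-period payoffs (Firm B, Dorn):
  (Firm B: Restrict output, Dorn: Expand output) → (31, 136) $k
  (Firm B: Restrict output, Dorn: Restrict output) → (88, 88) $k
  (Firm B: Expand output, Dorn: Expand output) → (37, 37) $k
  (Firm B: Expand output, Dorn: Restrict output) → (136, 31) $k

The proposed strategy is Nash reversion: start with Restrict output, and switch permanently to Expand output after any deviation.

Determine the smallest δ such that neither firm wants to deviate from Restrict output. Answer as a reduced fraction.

One-period gain from deviating is 136 − 88 = 48. The loss is 88 − 37 = 51 in every subsequent period, with present value 51·δ/(1−δ).
Deviation is unprofitable when 51·δ/(1−δ) ≥ 48, i.e. δ/(1−δ) ≥ 16/17.
Equivalently δ ≥ 48/(48+51) = 16/33.

16/33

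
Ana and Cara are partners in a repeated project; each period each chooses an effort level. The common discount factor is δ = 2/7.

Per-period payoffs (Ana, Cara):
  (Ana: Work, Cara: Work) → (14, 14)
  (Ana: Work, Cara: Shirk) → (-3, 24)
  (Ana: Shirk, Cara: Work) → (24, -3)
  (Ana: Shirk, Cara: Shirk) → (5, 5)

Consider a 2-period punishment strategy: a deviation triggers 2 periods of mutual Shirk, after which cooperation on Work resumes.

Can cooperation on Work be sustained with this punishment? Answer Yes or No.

A one-shot deviation gives 24 now, then 5 for 2 periods, then back to 14.
Gain from deviating: (24−14) today; loss: (14−5) in each of the next 2 periods.
No-deviation condition: (14−5)(δ+…+δ^2) ≥ 24−14, i.e. δ+…+δ^2 ≥ 10/9.
At δ = 2/7: δ+…+δ^2 = 0.3673 < 1.1111.
So cooperation is not sustainable.

No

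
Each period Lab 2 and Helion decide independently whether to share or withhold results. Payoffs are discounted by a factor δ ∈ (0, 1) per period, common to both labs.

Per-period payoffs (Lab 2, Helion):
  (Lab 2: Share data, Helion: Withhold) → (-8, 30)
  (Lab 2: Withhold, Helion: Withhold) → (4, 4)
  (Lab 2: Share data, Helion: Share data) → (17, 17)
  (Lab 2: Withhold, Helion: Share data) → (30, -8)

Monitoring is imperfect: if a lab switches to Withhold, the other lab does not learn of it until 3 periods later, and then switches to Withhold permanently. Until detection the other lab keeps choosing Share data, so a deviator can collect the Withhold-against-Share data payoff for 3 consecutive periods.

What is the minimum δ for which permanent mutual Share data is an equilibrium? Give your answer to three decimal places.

The best deviation is to choose Withhold for all 3 undetected periods, earning 30 each, then 4 forever once detected.
Deviation value: 30(1−δ^3)/(1−δ) + 4δ^3/(1−δ); cooperation value: 17/(1−δ).
IC: 17 ≥ 30(1−δ^3) + 4δ^3 = 30 − 26δ^3.
So δ^3 ≥ 13/26 = 1/2, giving δ ≥ (1/2)^(1/3) ≈ 0.794.

0.794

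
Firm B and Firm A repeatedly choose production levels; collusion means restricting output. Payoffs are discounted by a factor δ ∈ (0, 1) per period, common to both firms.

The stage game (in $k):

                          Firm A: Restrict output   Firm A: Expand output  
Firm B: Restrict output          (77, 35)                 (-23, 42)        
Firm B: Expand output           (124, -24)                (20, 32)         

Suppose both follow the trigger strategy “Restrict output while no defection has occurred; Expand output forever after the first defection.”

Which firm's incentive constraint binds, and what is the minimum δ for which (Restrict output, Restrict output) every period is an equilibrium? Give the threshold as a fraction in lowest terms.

For Firm B: deviation gain 124−77 = 47, per-period punishment loss 77−20 = 57. IC gives δ ≥ 47/104.
For Firm A: gain 7, loss 3 per period, so δ ≥ 7/10.
The tighter constraint is Firm A's, so cooperation needs δ ≥ 7/10.

Firm A; δ ≥ 7/10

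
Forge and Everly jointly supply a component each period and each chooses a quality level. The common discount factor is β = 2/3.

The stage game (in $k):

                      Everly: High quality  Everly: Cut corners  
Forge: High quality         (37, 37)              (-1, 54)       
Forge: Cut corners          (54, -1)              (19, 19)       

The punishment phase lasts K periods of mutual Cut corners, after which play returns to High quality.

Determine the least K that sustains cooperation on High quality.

2

No profitable deviation requires (37−19)(β+…+β^K) ≥ 54−37, i.e. β+…+β^K ≥ 17/18 ≈ 0.9444.
With β = 2/3, the partial sums are K=1: 0.6667, K=2: 1.1111.
K = 2 is the first length at which the sum reaches 0.9444.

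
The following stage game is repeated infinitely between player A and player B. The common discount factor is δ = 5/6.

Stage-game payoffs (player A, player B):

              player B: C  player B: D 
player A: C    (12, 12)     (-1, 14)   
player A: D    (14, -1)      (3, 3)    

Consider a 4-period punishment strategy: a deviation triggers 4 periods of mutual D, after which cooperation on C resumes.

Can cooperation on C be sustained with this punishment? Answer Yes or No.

IC: δ+…+δ^4 ≥ (14−12)/(12−3) = 2/9.
At δ = 5/6: partial sum = 2.5887 ≥ 0.2222. Cooperation sustainable.

Yes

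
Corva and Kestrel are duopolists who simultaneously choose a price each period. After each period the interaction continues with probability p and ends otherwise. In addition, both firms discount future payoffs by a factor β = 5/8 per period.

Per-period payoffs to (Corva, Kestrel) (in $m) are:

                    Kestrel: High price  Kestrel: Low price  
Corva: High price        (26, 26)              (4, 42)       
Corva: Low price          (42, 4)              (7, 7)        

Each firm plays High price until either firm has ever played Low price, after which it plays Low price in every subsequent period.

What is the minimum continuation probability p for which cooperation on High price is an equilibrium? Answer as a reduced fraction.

128/175

With continuation probability p and discount β, the effective per-period discount factor is βp.
Grim-trigger IC: βp ≥ (42−26)/(42−7) = 16/35.
So p ≥ (16/35)/(5/8) = 128/175.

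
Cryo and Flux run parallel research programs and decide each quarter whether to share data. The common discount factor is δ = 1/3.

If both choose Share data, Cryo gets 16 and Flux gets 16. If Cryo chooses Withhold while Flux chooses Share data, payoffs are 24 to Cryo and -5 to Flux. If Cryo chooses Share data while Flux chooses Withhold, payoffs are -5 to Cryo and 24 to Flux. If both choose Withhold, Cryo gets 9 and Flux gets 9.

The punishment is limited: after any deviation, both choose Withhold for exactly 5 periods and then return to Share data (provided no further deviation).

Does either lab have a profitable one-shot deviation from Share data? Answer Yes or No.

A one-shot deviation gives 24 now, then 9 for 5 periods, then back to 16.
Gain from deviating: (24−16) today; loss: (16−9) in each of the next 5 periods.
No-deviation condition: (16−9)(δ+…+δ^5) ≥ 24−16, i.e. δ+…+δ^5 ≥ 8/7.
At δ = 1/3: δ+…+δ^5 = 0.4979 < 1.1429.
So cooperation is not sustainable.

Yes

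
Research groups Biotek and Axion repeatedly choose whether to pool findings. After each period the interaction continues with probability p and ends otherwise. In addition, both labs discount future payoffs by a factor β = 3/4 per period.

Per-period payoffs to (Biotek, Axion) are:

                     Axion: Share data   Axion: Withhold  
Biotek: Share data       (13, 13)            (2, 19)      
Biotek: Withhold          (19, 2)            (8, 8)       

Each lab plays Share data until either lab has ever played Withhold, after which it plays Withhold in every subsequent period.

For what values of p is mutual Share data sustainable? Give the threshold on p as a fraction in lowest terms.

8/11

Expected continuation weight on next period's payoff is β·p = 3/4·p, which plays the role of the discount factor.
Cooperation requires 3/4·p ≥ (19−13)/(19−8) = 6/11, hence p ≥ 8/11.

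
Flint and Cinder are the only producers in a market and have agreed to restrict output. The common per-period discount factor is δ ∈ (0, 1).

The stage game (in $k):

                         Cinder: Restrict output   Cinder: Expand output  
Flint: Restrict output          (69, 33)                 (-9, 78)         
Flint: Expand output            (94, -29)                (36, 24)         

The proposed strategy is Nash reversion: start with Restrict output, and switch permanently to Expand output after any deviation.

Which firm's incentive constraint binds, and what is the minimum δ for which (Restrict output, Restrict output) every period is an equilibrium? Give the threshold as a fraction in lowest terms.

For Flint: deviation gain 94−69 = 25, per-period punishment loss 69−36 = 33. IC gives δ ≥ 25/58.
For Cinder: gain 45, loss 9 per period, so δ ≥ 45/54 = 5/6.
The tighter constraint is Cinder's, so cooperation needs δ ≥ 5/6.

Cinder; δ ≥ 5/6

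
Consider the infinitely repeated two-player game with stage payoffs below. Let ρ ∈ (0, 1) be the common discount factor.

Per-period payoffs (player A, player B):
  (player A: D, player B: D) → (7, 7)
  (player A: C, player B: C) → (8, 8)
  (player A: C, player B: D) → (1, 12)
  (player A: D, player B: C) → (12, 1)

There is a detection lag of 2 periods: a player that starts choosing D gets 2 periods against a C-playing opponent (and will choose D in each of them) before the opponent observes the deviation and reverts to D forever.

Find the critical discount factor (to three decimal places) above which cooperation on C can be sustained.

0.894

Deviating for the 2 undetected periods gains 12−8 = 4 per period over cooperation, then loses 8−7 = 1 per period forever once punishment starts.
Gain: 4(1 + ρ + … + ρ^1); loss: 1·ρ^2/(1−ρ).
No profitable deviation ⇔ 4(1−ρ^2) ≤ 1·ρ^2, i.e. ρ^2 ≥ 4/(4+1) = 4/5.
Hence ρ ≥ (4/5)^(1/2) ≈ 0.894.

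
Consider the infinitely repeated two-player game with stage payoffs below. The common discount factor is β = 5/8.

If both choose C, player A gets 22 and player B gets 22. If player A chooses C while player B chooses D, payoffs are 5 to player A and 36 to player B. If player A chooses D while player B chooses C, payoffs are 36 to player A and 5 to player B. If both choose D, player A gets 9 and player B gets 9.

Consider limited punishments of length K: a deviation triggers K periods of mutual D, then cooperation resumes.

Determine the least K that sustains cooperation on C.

3

No profitable deviation requires (22−9)(β+…+β^K) ≥ 36−22, i.e. β+…+β^K ≥ 14/13 ≈ 1.0769.
With β = 5/8, the partial sums are K=1: 0.6250, K=2: 1.0156, K=3: 1.2598.
K = 3 is the first length at which the sum reaches 1.0769.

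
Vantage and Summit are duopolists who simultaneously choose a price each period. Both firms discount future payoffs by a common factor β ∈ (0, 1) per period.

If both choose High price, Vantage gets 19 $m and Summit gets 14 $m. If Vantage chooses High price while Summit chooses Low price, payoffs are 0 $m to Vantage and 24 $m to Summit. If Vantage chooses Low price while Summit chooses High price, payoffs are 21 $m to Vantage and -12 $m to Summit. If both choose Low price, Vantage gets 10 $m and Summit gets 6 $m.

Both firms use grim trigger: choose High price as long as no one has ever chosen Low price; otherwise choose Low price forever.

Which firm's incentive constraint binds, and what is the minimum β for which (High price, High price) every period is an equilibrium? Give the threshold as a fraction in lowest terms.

Vantage: cooperation gives 19 each period; deviation gives 21 once then 10 forever.
  19/(1−β) ≥ 21 + 10β/(1−β) ⇒ β ≥ 2/11.
Summit: cooperation gives 14 each period; deviation gives 24 once then 6 forever.
  β ≥ 10/18 = 5/9.
Both must hold, so the binding constraint is Summit's: β ≥ 5/9.

Summit; β ≥ 5/9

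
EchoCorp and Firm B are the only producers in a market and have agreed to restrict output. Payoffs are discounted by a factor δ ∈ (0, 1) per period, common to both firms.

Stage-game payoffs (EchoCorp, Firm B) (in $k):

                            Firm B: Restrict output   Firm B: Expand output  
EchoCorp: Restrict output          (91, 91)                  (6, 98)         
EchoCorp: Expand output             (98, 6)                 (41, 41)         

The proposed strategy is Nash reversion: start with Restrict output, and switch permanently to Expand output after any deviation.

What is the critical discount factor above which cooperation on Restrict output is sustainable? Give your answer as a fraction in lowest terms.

Cooperation forever yields 91 each period: 91/(1−δ).
Deviating yields 98 once, then 41 forever: 98 + 41δ/(1−δ).
No profitable deviation requires 91/(1−δ) ≥ 98 + 41δ/(1−δ).
Multiplying by (1−δ): 91 ≥ 98(1−δ) + 41δ = 98 − 57δ.
So 57δ ≥ 7, i.e. δ ≥ 7/57.

7/57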